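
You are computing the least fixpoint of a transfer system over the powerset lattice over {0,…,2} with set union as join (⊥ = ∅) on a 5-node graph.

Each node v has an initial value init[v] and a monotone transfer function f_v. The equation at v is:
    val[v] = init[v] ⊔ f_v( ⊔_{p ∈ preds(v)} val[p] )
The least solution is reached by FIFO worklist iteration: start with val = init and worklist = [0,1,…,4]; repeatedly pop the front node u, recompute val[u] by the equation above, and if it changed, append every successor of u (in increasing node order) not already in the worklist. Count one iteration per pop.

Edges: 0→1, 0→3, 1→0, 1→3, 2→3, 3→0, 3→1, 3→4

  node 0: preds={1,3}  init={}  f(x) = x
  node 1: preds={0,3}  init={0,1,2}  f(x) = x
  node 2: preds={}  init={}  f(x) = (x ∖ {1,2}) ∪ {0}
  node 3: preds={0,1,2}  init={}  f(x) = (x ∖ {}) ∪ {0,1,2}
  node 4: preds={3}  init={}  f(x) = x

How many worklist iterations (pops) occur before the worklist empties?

7

Iteration log — 7 steps:
  step 1. node 0  ⊔preds={0,1,2}  new={0,1,2}  old={}  +wl: 
  step 2. node 1  ⊔preds={0,1,2}  new={0,1,2}  stable
  step 3. node 2  ⊔preds={}  new={0}  old={}  +wl: 
  step 4. node 3  ⊔preds={0,1,2}  new={0,1,2}  old={}  +wl: 0,1
  step 5. node 4  ⊔preds={0,1,2}  new={0,1,2}  old={}  +wl: 
  step 6. node 0  ⊔preds={0,1,2}  new={0,1,2}  stable
  step 7. node 1  ⊔preds={0,1,2}  new={0,1,2}  stable

Least fixpoint reached:
  node 0: {0,1,2}
  node 1: {0,1,2}
  node 2: {0}
  node 3: {0,1,2}
  node 4: {0,1,2}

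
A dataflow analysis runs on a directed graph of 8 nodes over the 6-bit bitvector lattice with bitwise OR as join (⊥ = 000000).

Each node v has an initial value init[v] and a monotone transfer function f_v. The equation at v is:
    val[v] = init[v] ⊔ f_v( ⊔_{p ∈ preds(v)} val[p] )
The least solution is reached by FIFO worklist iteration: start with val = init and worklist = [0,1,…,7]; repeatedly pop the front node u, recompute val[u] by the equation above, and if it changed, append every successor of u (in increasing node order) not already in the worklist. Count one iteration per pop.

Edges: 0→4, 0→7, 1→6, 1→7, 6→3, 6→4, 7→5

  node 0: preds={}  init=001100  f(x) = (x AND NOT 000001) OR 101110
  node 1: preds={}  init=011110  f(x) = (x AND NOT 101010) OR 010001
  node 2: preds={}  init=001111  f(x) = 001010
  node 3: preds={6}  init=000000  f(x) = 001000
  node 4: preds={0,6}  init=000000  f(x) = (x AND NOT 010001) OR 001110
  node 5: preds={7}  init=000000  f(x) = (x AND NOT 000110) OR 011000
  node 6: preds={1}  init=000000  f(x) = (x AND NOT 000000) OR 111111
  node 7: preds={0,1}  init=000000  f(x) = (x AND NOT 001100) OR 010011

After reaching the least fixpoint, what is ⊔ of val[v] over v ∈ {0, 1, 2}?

111111

Iteration log — 11 steps:
  step 1. node 0  ⊔preds=000000  new=101110  old=001100  +wl: 
  step 2. node 1  ⊔preds=000000  new=011111  old=011110  +wl: 
  step 3. node 2  ⊔preds=000000  new=001111  stable
  step 4. node 3  ⊔preds=000000  new=001000  old=000000  +wl: 
  step 5. node 4  ⊔preds=101110  new=101110  old=000000  +wl: 
  step 6. node 5  ⊔preds=000000  new=011000  old=000000  +wl: 
  step 7. node 6  ⊔preds=011111  new=111111  old=000000  +wl: 3,4
  step 8. node 7  ⊔preds=111111  new=110011  old=000000  +wl: 5
  step 9. node 3  ⊔preds=111111  new=001000  stable
  step 10. node 4  ⊔preds=111111  new=101110  stable
  step 11. node 5  ⊔preds=110011  new=111001  old=011000  +wl: 

Least fixpoint reached:
  node 0: 101110
  node 1: 011111
  node 2: 001111
  node 3: 001000
  node 4: 101110
  node 5: 111001
  node 6: 111111
  node 7: 110011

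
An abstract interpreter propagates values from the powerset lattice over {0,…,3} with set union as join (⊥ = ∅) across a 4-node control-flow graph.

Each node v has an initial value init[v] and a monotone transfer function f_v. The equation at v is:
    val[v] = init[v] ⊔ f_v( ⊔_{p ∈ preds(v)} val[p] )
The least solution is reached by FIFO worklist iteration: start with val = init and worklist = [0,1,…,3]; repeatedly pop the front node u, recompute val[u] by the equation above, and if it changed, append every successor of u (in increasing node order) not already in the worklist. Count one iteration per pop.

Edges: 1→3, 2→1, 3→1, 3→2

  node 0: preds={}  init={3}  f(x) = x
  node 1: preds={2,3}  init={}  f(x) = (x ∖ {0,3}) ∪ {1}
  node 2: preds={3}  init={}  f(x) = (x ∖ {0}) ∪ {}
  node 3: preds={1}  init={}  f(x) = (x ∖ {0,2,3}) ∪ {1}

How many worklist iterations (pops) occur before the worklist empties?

7

Trace (7 dequeues):
  [1] u=0 | in {} | out {3} | ==
  [2] u=1 | in {} | out {1} | prev {} | push {}
  [3] u=2 | in {} | out {} | ==
  [4] u=3 | in {1} | out {1} | prev {} | push {1,2}
  [5] u=1 | in {1} | out {1} | ==
  [6] u=2 | in {1} | out {1} | prev {} | push {1}
  [7] u=1 | in {1} | out {1} | ==

Converged values:
  [0] {3}
  [1] {1}
  [2] {1}
  [3] {1}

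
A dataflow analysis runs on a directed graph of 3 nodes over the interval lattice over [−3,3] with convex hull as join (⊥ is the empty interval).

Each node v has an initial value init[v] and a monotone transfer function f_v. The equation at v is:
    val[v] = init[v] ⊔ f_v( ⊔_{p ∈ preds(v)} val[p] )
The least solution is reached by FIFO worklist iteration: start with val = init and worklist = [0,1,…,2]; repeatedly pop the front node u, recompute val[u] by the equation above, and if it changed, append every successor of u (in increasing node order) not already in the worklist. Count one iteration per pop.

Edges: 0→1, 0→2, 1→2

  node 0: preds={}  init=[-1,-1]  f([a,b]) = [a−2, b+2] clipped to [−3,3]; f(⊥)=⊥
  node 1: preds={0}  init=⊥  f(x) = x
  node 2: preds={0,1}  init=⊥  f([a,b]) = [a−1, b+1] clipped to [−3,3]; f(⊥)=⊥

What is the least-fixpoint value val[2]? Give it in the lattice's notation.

Iteration log — 3 steps:
  step 1. node 0  ⊔preds=⊥  new=[-1,-1]  stable
  step 2. node 1  ⊔preds=[-1,-1]  new=[-1,-1]  old=⊥  +wl: 
  step 3. node 2  ⊔preds=[-1,-1]  new=[-2,0]  old=⊥  +wl: 

Least fixpoint reached:
  node 0: [-1,-1]
  node 1: [-1,-1]
  node 2: [-2,0]

[-2,0]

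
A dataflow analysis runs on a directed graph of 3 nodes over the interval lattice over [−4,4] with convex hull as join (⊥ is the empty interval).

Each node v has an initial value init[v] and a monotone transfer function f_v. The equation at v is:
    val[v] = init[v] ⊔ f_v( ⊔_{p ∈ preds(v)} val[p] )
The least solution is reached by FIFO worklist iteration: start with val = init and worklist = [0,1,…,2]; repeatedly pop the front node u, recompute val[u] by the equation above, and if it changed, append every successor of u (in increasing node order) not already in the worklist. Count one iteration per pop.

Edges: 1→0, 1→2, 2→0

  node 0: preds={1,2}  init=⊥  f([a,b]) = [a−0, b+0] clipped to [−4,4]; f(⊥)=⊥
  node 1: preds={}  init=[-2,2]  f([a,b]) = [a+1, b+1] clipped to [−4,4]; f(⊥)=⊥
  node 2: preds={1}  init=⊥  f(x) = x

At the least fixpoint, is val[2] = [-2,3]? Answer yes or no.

Trace (4 dequeues):
  [1] u=0 | in [-2,2] | out [-2,2] | prev ⊥ | push {}
  [2] u=1 | in ⊥ | out [-2,2] | ==
  [3] u=2 | in [-2,2] | out [-2,2] | prev ⊥ | push {0}
  [4] u=0 | in [-2,2] | out [-2,2] | ==

Converged values:
  [0] [-2,2]
  [1] [-2,2]
  [2] [-2,2]

no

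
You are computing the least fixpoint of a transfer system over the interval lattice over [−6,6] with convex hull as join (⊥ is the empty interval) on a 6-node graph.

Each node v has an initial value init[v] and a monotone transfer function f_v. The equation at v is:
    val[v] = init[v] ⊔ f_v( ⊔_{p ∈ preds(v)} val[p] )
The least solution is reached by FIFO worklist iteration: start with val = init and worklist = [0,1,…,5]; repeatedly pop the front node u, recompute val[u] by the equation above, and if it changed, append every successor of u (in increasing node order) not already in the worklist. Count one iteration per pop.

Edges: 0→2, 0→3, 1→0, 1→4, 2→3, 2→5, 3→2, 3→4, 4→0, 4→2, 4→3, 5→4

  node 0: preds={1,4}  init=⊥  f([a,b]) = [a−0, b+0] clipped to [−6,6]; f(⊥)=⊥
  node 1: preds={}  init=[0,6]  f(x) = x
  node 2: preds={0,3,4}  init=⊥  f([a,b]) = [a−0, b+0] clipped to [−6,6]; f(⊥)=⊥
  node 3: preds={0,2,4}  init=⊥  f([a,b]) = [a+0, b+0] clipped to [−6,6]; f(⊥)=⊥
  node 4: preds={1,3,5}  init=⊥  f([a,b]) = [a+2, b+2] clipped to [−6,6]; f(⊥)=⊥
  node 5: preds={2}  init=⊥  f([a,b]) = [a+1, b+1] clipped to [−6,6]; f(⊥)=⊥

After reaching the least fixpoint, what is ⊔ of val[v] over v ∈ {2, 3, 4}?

[0,6]

Iteration log — 10 steps:
  step 1. node 0  ⊔preds=[0,6]  new=[0,6]  old=⊥  +wl: 
  step 2. node 1  ⊔preds=⊥  new=[0,6]  stable
  step 3. node 2  ⊔preds=[0,6]  new=[0,6]  old=⊥  +wl: 
  step 4. node 3  ⊔preds=[0,6]  new=[0,6]  old=⊥  +wl: 2
  step 5. node 4  ⊔preds=[0,6]  new=[2,6]  old=⊥  +wl: 0,3
  step 6. node 5  ⊔preds=[0,6]  new=[1,6]  old=⊥  +wl: 4
  step 7. node 2  ⊔preds=[0,6]  new=[0,6]  stable
  step 8. node 0  ⊔preds=[0,6]  new=[0,6]  stable
  step 9. node 3  ⊔preds=[0,6]  new=[0,6]  stable
  step 10. node 4  ⊔preds=[0,6]  new=[2,6]  stable

Least fixpoint reached:
  node 0: [0,6]
  node 1: [0,6]
  node 2: [0,6]
  node 3: [0,6]
  node 4: [2,6]
  node 5: [1,6]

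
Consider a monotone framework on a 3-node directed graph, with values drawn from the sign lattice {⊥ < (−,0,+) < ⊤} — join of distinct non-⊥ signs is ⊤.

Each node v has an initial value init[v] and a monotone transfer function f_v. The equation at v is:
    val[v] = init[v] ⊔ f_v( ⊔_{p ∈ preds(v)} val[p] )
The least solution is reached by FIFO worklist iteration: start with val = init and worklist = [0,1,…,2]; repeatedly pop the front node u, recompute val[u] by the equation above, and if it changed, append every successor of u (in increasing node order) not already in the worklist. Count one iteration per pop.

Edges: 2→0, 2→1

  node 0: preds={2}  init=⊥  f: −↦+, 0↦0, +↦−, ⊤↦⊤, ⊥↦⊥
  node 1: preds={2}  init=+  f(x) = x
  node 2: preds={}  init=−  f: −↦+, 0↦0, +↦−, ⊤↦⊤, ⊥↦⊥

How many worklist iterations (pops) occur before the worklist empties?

3

Iteration log — 3 steps:
  step 1. node 0  ⊔preds=−  new=+  old=⊥  +wl: 
  step 2. node 1  ⊔preds=−  new=⊤  old=+  +wl: 
  step 3. node 2  ⊔preds=⊥  new=−  stable

Least fixpoint reached:
  node 0: +
  node 1: ⊤
  node 2: −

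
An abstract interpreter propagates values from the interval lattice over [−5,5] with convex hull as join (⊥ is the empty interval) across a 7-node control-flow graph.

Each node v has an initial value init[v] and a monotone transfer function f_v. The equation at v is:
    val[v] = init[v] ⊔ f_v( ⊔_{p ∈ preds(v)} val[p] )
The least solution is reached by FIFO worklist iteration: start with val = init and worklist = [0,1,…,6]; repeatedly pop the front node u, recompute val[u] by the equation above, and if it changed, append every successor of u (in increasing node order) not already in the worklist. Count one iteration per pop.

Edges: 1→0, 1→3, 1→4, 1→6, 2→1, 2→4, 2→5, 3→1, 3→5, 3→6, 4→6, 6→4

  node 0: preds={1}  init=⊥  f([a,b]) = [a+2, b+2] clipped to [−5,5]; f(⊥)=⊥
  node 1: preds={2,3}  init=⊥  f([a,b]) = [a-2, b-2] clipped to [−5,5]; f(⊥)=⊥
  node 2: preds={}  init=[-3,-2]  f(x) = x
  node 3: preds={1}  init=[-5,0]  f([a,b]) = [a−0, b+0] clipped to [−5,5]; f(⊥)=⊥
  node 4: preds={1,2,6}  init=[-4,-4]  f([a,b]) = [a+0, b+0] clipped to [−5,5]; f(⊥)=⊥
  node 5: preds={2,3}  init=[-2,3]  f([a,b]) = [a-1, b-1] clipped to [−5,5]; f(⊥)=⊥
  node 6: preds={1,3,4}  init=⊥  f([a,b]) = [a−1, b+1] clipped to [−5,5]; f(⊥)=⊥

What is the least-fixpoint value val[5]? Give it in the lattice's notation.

[-5,3]

Trace (18 dequeues):
  [1] u=0 | in ⊥ | out ⊥ | ==
  [2] u=1 | in [-5,0] | out [-5,-2] | prev ⊥ | push {0}
  [3] u=2 | in ⊥ | out [-3,-2] | ==
  [4] u=3 | in [-5,-2] | out [-5,0] | ==
  [5] u=4 | in [-5,-2] | out [-5,-2] | prev [-4,-4] | push {}
  [6] u=5 | in [-5,0] | out [-5,3] | prev [-2,3] | push {}
  [7] u=6 | in [-5,0] | out [-5,1] | prev ⊥ | push {4}
  [8] u=0 | in [-5,-2] | out [-3,0] | prev ⊥ | push {}
  [9] u=4 | in [-5,1] | out [-5,1] | prev [-5,-2] | push {6}
  [10] u=6 | in [-5,1] | out [-5,2] | prev [-5,1] | push {4}
  [11] u=4 | in [-5,2] | out [-5,2] | prev [-5,1] | push {6}
  [12] u=6 | in [-5,2] | out [-5,3] | prev [-5,2] | push {4}
  [13] u=4 | in [-5,3] | out [-5,3] | prev [-5,2] | push {6}
  [14] u=6 | in [-5,3] | out [-5,4] | prev [-5,3] | push {4}
  [15] u=4 | in [-5,4] | out [-5,4] | prev [-5,3] | push {6}
  [16] u=6 | in [-5,4] | out [-5,5] | prev [-5,4] | push {4}
  [17] u=4 | in [-5,5] | out [-5,5] | prev [-5,4] | push {6}
  [18] u=6 | in [-5,5] | out [-5,5] | ==

Converged values:
  [0] [-3,0]
  [1] [-5,-2]
  [2] [-3,-2]
  [3] [-5,0]
  [4] [-5,5]
  [5] [-5,3]
  [6] [-5,5]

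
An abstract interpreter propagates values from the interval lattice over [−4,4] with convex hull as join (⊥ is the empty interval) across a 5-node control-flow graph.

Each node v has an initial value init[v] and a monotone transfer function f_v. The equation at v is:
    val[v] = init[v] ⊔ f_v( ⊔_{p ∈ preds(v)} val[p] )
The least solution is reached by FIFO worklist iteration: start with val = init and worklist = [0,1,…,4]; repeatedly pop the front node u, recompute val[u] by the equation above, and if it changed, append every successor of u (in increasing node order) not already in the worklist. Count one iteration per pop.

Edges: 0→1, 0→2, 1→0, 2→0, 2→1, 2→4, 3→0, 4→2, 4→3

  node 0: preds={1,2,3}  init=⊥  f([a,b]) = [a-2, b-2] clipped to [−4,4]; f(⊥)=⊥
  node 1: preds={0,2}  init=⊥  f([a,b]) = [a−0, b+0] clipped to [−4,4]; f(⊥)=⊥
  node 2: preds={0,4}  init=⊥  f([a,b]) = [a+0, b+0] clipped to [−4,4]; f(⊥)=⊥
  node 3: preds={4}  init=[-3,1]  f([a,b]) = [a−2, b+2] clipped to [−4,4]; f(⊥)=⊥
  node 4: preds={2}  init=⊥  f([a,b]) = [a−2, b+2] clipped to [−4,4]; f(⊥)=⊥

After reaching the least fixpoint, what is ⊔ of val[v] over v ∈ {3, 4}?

[-4,4]

Iteration log — 23 steps:
  step 1. node 0  ⊔preds=[-3,1]  new=[-4,-1]  old=⊥  +wl: 
  step 2. node 1  ⊔preds=[-4,-1]  new=[-4,-1]  old=⊥  +wl: 0
  step 3. node 2  ⊔preds=[-4,-1]  new=[-4,-1]  old=⊥  +wl: 1
  step 4. node 3  ⊔preds=⊥  new=[-3,1]  stable
  step 5. node 4  ⊔preds=[-4,-1]  new=[-4,1]  old=⊥  +wl: 2,3
  step 6. node 0  ⊔preds=[-4,1]  new=[-4,-1]  stable
  step 7. node 1  ⊔preds=[-4,-1]  new=[-4,-1]  stable
  step 8. node 2  ⊔preds=[-4,1]  new=[-4,1]  old=[-4,-1]  +wl: 0,1,4
  step 9. node 3  ⊔preds=[-4,1]  new=[-4,3]  old=[-3,1]  +wl: 
  step 10. node 0  ⊔preds=[-4,3]  new=[-4,1]  old=[-4,-1]  +wl: 2
  step 11. node 1  ⊔preds=[-4,1]  new=[-4,1]  old=[-4,-1]  +wl: 0
  step 12. node 4  ⊔preds=[-4,1]  new=[-4,3]  old=[-4,1]  +wl: 3
  step 13. node 2  ⊔preds=[-4,3]  new=[-4,3]  old=[-4,1]  +wl: 1,4
  step 14. node 0  ⊔preds=[-4,3]  new=[-4,1]  stable
  step 15. node 3  ⊔preds=[-4,3]  new=[-4,4]  old=[-4,3]  +wl: 0
  step 16. node 1  ⊔preds=[-4,3]  new=[-4,3]  old=[-4,1]  +wl: 
  step 17. node 4  ⊔preds=[-4,3]  new=[-4,4]  old=[-4,3]  +wl: 2,3
  step 18. node 0  ⊔preds=[-4,4]  new=[-4,2]  old=[-4,1]  +wl: 1
  step 19. node 2  ⊔preds=[-4,4]  new=[-4,4]  old=[-4,3]  +wl: 0,4
  step 20. node 3  ⊔preds=[-4,4]  new=[-4,4]  stable
  step 21. node 1  ⊔preds=[-4,4]  new=[-4,4]  old=[-4,3]  +wl: 
  step 22. node 0  ⊔preds=[-4,4]  new=[-4,2]  stable
  step 23. node 4  ⊔preds=[-4,4]  new=[-4,4]  stable

Least fixpoint reached:
  node 0: [-4,2]
  node 1: [-4,4]
  node 2: [-4,4]
  node 3: [-4,4]
  node 4: [-4,4]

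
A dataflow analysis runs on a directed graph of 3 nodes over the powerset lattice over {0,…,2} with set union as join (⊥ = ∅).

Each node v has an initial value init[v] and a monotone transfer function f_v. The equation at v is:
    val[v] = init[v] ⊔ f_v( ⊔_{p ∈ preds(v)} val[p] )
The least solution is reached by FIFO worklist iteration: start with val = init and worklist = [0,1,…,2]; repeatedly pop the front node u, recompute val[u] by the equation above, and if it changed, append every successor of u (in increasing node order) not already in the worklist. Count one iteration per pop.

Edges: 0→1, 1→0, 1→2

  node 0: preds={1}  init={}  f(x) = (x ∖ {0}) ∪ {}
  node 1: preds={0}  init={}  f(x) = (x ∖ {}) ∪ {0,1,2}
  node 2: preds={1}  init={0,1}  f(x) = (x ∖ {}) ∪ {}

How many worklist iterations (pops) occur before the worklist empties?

Worklist (5 pops):
  #1 pop 0: in={} → {} (no change)
  #2 pop 1: in={} → {0,1,2} (was {}); enqueue [0]
  #3 pop 2: in={0,1,2} → {0,1,2} (was {0,1}); enqueue []
  #4 pop 0: in={0,1,2} → {1,2} (was {}); enqueue [1]
  #5 pop 1: in={1,2} → {0,1,2} (no change)

Fixpoint:
  val[0] = {1,2}
  val[1] = {0,1,2}
  val[2] = {0,1,2}

5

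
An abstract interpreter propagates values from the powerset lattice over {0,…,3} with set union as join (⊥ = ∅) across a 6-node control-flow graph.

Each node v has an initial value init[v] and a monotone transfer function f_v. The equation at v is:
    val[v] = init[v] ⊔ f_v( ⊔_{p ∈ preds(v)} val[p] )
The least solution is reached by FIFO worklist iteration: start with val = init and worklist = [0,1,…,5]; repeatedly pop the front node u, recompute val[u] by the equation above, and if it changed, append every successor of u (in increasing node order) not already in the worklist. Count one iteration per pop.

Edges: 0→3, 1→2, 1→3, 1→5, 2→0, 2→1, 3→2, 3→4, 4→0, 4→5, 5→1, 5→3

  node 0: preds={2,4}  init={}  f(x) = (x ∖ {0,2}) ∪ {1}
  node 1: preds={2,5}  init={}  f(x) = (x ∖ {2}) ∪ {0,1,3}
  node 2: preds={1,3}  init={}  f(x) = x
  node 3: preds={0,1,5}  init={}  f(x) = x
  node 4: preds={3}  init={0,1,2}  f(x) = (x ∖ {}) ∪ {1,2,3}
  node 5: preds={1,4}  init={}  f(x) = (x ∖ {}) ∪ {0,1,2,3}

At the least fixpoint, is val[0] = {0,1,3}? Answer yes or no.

Iteration log — 14 steps:
  step 1. node 0  ⊔preds={0,1,2}  new={1}  old={}  +wl: 
  step 2. node 1  ⊔preds={}  new={0,1,3}  old={}  +wl: 
  step 3. node 2  ⊔preds={0,1,3}  new={0,1,3}  old={}  +wl: 0,1
  step 4. node 3  ⊔preds={0,1,3}  new={0,1,3}  old={}  +wl: 2
  step 5. node 4  ⊔preds={0,1,3}  new={0,1,2,3}  old={0,1,2}  +wl: 
  step 6. node 5  ⊔preds={0,1,2,3}  new={0,1,2,3}  old={}  +wl: 3
  step 7. node 0  ⊔preds={0,1,2,3}  new={1,3}  old={1}  +wl: 
  step 8. node 1  ⊔preds={0,1,2,3}  new={0,1,3}  stable
  step 9. node 2  ⊔preds={0,1,3}  new={0,1,3}  stable
  step 10. node 3  ⊔preds={0,1,2,3}  new={0,1,2,3}  old={0,1,3}  +wl: 2,4
  step 11. node 2  ⊔preds={0,1,2,3}  new={0,1,2,3}  old={0,1,3}  +wl: 0,1
  step 12. node 4  ⊔preds={0,1,2,3}  new={0,1,2,3}  stable
  step 13. node 0  ⊔preds={0,1,2,3}  new={1,3}  stable
  step 14. node 1  ⊔preds={0,1,2,3}  new={0,1,3}  stable

Least fixpoint reached:
  node 0: {1,3}
  node 1: {0,1,3}
  node 2: {0,1,2,3}
  node 3: {0,1,2,3}
  node 4: {0,1,2,3}
  node 5: {0,1,2,3}

no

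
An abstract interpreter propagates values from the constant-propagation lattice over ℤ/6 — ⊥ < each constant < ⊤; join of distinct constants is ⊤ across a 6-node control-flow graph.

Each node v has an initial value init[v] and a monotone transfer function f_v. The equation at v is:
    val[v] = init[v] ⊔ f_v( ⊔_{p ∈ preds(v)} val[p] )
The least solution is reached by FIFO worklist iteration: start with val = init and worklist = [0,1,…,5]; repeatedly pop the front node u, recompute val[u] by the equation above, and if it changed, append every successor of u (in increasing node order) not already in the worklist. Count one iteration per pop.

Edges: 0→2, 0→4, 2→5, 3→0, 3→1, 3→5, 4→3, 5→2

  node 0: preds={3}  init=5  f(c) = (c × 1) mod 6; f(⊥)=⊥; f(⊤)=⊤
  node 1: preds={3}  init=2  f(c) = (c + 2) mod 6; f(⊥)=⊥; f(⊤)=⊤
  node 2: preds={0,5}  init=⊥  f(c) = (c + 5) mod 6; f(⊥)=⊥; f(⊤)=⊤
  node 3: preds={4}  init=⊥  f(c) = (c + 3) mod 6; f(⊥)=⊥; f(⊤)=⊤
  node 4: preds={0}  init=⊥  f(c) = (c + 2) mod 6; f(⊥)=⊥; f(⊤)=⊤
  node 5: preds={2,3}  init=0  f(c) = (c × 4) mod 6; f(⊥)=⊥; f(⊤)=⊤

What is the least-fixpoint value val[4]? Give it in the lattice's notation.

⊤

Trace (17 dequeues):
  [1] u=0 | in ⊥ | out 5 | ==
  [2] u=1 | in ⊥ | out 2 | ==
  [3] u=2 | in ⊤ | out ⊤ | prev ⊥ | push {}
  [4] u=3 | in ⊥ | out ⊥ | ==
  [5] u=4 | in 5 | out 1 | prev ⊥ | push {3}
  [6] u=5 | in ⊤ | out ⊤ | prev 0 | push {2}
  [7] u=3 | in 1 | out 4 | prev ⊥ | push {0,1,5}
  [8] u=2 | in ⊤ | out ⊤ | ==
  [9] u=0 | in 4 | out ⊤ | prev 5 | push {2,4}
  [10] u=1 | in 4 | out ⊤ | prev 2 | push {}
  [11] u=5 | in ⊤ | out ⊤ | ==
  [12] u=2 | in ⊤ | out ⊤ | ==
  [13] u=4 | in ⊤ | out ⊤ | prev 1 | push {3}
  [14] u=3 | in ⊤ | out ⊤ | prev 4 | push {0,1,5}
  [15] u=0 | in ⊤ | out ⊤ | ==
  [16] u=1 | in ⊤ | out ⊤ | ==
  [17] u=5 | in ⊤ | out ⊤ | ==

Converged values:
  [0] ⊤
  [1] ⊤
  [2] ⊤
  [3] ⊤
  [4] ⊤
  [5] ⊤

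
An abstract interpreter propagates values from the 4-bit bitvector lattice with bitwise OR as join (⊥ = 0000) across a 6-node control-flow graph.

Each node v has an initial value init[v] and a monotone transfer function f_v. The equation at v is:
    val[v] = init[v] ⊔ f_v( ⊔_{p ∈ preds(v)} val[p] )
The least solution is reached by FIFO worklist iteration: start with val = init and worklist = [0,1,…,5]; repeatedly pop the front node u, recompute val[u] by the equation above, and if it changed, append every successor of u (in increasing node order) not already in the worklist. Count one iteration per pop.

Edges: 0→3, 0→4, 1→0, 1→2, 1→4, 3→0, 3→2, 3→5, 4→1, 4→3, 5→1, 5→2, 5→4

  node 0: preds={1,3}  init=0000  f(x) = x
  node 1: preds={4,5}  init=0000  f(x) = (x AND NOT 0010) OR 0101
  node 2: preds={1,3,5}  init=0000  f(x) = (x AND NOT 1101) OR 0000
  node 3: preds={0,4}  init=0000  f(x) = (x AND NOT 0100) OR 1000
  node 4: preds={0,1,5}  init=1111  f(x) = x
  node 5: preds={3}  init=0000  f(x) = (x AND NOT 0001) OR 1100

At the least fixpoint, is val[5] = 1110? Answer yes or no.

Iteration log — 11 steps:
  step 1. node 0  ⊔preds=0000  new=0000  stable
  step 2. node 1  ⊔preds=1111  new=1101  old=0000  +wl: 0
  step 3. node 2  ⊔preds=1101  new=0000  stable
  step 4. node 3  ⊔preds=1111  new=1011  old=0000  +wl: 2
  step 5. node 4  ⊔preds=1101  new=1111  stable
  step 6. node 5  ⊔preds=1011  new=1110  old=0000  +wl: 1,4
  step 7. node 0  ⊔preds=1111  new=1111  old=0000  +wl: 3
  step 8. node 2  ⊔preds=1111  new=0010  old=0000  +wl: 
  step 9. node 1  ⊔preds=1111  new=1101  stable
  step 10. node 4  ⊔preds=1111  new=1111  stable
  step 11. node 3  ⊔preds=1111  new=1011  stable

Least fixpoint reached:
  node 0: 1111
  node 1: 1101
  node 2: 0010
  node 3: 1011
  node 4: 1111
  node 5: 1110

yes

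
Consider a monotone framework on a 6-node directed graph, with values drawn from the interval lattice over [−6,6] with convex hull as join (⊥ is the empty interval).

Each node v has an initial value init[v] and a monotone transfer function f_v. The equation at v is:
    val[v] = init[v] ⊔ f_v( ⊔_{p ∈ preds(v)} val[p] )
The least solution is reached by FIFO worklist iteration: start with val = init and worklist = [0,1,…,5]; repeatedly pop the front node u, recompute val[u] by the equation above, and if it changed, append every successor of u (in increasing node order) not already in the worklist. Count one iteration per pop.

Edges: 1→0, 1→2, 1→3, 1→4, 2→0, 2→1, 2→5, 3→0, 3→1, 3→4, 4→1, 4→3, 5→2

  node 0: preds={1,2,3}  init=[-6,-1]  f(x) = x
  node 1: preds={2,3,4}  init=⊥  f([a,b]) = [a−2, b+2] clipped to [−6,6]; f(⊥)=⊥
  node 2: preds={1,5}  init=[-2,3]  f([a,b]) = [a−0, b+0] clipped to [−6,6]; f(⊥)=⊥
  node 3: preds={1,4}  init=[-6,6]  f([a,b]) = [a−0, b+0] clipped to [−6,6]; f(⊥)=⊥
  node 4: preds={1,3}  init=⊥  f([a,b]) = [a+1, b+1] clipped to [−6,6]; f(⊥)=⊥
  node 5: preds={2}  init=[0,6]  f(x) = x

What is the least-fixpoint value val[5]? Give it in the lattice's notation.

[-6,6]

Iteration log — 10 steps:
  step 1. node 0  ⊔preds=[-6,6]  new=[-6,6]  old=[-6,-1]  +wl: 
  step 2. node 1  ⊔preds=[-6,6]  new=[-6,6]  old=⊥  +wl: 0
  step 3. node 2  ⊔preds=[-6,6]  new=[-6,6]  old=[-2,3]  +wl: 1
  step 4. node 3  ⊔preds=[-6,6]  new=[-6,6]  stable
  step 5. node 4  ⊔preds=[-6,6]  new=[-5,6]  old=⊥  +wl: 3
  step 6. node 5  ⊔preds=[-6,6]  new=[-6,6]  old=[0,6]  +wl: 2
  step 7. node 0  ⊔preds=[-6,6]  new=[-6,6]  stable
  step 8. node 1  ⊔preds=[-6,6]  new=[-6,6]  stable
  step 9. node 3  ⊔preds=[-6,6]  new=[-6,6]  stable
  step 10. node 2  ⊔preds=[-6,6]  new=[-6,6]  stable

Least fixpoint reached:
  node 0: [-6,6]
  node 1: [-6,6]
  node 2: [-6,6]
  node 3: [-6,6]
  node 4: [-5,6]
  node 5: [-6,6]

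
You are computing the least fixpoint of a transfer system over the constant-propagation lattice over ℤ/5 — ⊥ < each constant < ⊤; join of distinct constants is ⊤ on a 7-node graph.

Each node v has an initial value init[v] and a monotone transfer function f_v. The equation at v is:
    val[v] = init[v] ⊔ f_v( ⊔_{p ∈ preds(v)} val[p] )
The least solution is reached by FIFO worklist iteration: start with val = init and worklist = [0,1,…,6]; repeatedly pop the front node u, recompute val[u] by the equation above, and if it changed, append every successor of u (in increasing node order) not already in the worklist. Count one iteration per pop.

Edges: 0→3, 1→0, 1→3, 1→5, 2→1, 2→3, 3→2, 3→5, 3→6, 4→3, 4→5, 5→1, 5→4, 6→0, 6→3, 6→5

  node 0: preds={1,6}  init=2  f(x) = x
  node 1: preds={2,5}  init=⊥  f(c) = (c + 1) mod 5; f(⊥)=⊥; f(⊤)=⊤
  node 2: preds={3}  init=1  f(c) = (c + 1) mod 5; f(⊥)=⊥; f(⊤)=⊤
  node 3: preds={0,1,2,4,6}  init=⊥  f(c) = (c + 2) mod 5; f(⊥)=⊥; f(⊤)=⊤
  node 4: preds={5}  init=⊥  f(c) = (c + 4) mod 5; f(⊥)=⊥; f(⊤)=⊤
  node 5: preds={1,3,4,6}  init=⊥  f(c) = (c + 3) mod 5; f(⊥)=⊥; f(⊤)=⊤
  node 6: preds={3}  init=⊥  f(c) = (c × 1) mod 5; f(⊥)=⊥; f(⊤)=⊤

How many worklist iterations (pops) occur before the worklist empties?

14

Iteration log — 14 steps:
  step 1. node 0  ⊔preds=⊥  new=2  stable
  step 2. node 1  ⊔preds=1  new=2  old=⊥  +wl: 0
  step 3. node 2  ⊔preds=⊥  new=1  stable
  step 4. node 3  ⊔preds=⊤  new=⊤  old=⊥  +wl: 2
  step 5. node 4  ⊔preds=⊥  new=⊥  stable
  step 6. node 5  ⊔preds=⊤  new=⊤  old=⊥  +wl: 1,4
  step 7. node 6  ⊔preds=⊤  new=⊤  old=⊥  +wl: 3,5
  step 8. node 0  ⊔preds=⊤  new=⊤  old=2  +wl: 
  step 9. node 2  ⊔preds=⊤  new=⊤  old=1  +wl: 
  step 10. node 1  ⊔preds=⊤  new=⊤  old=2  +wl: 0
  step 11. node 4  ⊔preds=⊤  new=⊤  old=⊥  +wl: 
  step 12. node 3  ⊔preds=⊤  new=⊤  stable
  step 13. node 5  ⊔preds=⊤  new=⊤  stable
  step 14. node 0  ⊔preds=⊤  new=⊤  stable

Least fixpoint reached:
  node 0: ⊤
  node 1: ⊤
  node 2: ⊤
  node 3: ⊤
  node 4: ⊤
  node 5: ⊤
  node 6: ⊤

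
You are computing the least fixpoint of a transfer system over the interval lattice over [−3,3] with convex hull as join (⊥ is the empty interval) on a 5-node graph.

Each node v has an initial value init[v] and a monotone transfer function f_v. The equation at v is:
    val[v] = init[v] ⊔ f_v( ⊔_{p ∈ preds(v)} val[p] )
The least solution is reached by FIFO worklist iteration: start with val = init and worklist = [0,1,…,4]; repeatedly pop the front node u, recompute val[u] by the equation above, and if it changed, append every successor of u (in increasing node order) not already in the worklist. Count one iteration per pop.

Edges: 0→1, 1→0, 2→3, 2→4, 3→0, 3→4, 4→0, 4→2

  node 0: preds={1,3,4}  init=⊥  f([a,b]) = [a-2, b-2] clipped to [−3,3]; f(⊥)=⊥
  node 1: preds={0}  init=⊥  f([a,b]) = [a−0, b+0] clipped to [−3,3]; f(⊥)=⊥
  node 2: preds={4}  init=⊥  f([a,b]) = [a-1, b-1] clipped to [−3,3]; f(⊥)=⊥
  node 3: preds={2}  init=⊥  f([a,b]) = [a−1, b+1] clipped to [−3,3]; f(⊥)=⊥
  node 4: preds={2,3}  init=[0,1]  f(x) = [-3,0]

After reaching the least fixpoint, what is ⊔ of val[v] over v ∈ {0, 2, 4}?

[-3,1]

Trace (11 dequeues):
  [1] u=0 | in [0,1] | out [-2,-1] | prev ⊥ | push {}
  [2] u=1 | in [-2,-1] | out [-2,-1] | prev ⊥ | push {0}
  [3] u=2 | in [0,1] | out [-1,0] | prev ⊥ | push {}
  [4] u=3 | in [-1,0] | out [-2,1] | prev ⊥ | push {}
  [5] u=4 | in [-2,1] | out [-3,1] | prev [0,1] | push {2}
  [6] u=0 | in [-3,1] | out [-3,-1] | prev [-2,-1] | push {1}
  [7] u=2 | in [-3,1] | out [-3,0] | prev [-1,0] | push {3,4}
  [8] u=1 | in [-3,-1] | out [-3,-1] | prev [-2,-1] | push {0}
  [9] u=3 | in [-3,0] | out [-3,1] | prev [-2,1] | push {}
  [10] u=4 | in [-3,1] | out [-3,1] | ==
  [11] u=0 | in [-3,1] | out [-3,-1] | ==

Converged values:
  [0] [-3,-1]
  [1] [-3,-1]
  [2] [-3,0]
  [3] [-3,1]
  [4] [-3,1]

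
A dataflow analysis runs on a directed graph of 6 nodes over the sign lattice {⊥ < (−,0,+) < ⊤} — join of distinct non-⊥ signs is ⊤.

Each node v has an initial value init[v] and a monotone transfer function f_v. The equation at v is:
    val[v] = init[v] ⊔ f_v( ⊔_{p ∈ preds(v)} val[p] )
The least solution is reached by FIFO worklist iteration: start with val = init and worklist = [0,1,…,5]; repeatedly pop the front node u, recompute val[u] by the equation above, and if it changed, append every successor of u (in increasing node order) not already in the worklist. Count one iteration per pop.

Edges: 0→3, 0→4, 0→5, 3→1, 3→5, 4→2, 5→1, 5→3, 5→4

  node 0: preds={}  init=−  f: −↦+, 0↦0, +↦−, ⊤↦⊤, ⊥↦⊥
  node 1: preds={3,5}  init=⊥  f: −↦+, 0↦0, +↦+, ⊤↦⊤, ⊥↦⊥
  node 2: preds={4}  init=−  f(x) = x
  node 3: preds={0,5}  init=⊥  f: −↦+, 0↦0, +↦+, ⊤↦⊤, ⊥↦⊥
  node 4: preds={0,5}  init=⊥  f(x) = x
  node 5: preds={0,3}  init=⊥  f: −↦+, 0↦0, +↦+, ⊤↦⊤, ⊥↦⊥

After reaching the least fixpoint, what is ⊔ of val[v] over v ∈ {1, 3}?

⊤

Iteration log — 13 steps:
  step 1. node 0  ⊔preds=⊥  new=−  stable
  step 2. node 1  ⊔preds=⊥  new=⊥  stable
  step 3. node 2  ⊔preds=⊥  new=−  stable
  step 4. node 3  ⊔preds=−  new=+  old=⊥  +wl: 1
  step 5. node 4  ⊔preds=−  new=−  old=⊥  +wl: 2
  step 6. node 5  ⊔preds=⊤  new=⊤  old=⊥  +wl: 3,4
  step 7. node 1  ⊔preds=⊤  new=⊤  old=⊥  +wl: 
  step 8. node 2  ⊔preds=−  new=−  stable
  step 9. node 3  ⊔preds=⊤  new=⊤  old=+  +wl: 1,5
  step 10. node 4  ⊔preds=⊤  new=⊤  old=−  +wl: 2
  step 11. node 1  ⊔preds=⊤  new=⊤  stable
  step 12. node 5  ⊔preds=⊤  new=⊤  stable
  step 13. node 2  ⊔preds=⊤  new=⊤  old=−  +wl: 

Least fixpoint reached:
  node 0: −
  node 1: ⊤
  node 2: ⊤
  node 3: ⊤
  node 4: ⊤
  node 5: ⊤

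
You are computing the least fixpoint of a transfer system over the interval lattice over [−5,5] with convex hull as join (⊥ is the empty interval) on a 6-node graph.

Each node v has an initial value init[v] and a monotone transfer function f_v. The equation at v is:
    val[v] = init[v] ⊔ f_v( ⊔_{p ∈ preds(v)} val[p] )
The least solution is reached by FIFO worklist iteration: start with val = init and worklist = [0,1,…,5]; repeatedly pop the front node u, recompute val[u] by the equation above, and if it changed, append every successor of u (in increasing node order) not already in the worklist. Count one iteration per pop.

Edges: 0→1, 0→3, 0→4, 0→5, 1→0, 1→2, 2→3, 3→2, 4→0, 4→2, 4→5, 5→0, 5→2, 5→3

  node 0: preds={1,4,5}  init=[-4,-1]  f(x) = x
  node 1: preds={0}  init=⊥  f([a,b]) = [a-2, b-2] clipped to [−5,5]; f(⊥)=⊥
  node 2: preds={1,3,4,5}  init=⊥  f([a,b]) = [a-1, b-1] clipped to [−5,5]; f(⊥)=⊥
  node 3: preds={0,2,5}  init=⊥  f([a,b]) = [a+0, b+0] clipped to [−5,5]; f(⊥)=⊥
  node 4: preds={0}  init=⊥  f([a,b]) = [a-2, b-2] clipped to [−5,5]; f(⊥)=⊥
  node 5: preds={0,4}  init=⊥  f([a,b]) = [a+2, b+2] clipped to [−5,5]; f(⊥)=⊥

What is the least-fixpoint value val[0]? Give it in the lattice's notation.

[-5,5]

Worklist (26 pops):
  #1 pop 0: in=⊥ → [-4,-1] (no change)
  #2 pop 1: in=[-4,-1] → [-5,-3] (was ⊥); enqueue [0]
  #3 pop 2: in=[-5,-3] → [-5,-4] (was ⊥); enqueue []
  #4 pop 3: in=[-5,-1] → [-5,-1] (was ⊥); enqueue [2]
  #5 pop 4: in=[-4,-1] → [-5,-3] (was ⊥); enqueue []
  #6 pop 5: in=[-5,-1] → [-3,1] (was ⊥); enqueue [3]
  #7 pop 0: in=[-5,1] → [-5,1] (was [-4,-1]); enqueue [1,4,5]
  #8 pop 2: in=[-5,1] → [-5,0] (was [-5,-4]); enqueue []
  #9 pop 3: in=[-5,1] → [-5,1] (was [-5,-1]); enqueue [2]
  #10 pop 1: in=[-5,1] → [-5,-1] (was [-5,-3]); enqueue [0]
  #11 pop 4: in=[-5,1] → [-5,-1] (was [-5,-3]); enqueue []
  #12 pop 5: in=[-5,1] → [-3,3] (was [-3,1]); enqueue [3]
  #13 pop 2: in=[-5,3] → [-5,2] (was [-5,0]); enqueue []
  #14 pop 0: in=[-5,3] → [-5,3] (was [-5,1]); enqueue [1,4,5]
  #15 pop 3: in=[-5,3] → [-5,3] (was [-5,1]); enqueue [2]
  #16 pop 1: in=[-5,3] → [-5,1] (was [-5,-1]); enqueue [0]
  #17 pop 4: in=[-5,3] → [-5,1] (was [-5,-1]); enqueue []
  #18 pop 5: in=[-5,3] → [-3,5] (was [-3,3]); enqueue [3]
  #19 pop 2: in=[-5,5] → [-5,4] (was [-5,2]); enqueue []
  #20 pop 0: in=[-5,5] → [-5,5] (was [-5,3]); enqueue [1,4,5]
  #21 pop 3: in=[-5,5] → [-5,5] (was [-5,3]); enqueue [2]
  #22 pop 1: in=[-5,5] → [-5,3] (was [-5,1]); enqueue [0]
  #23 pop 4: in=[-5,5] → [-5,3] (was [-5,1]); enqueue []
  #24 pop 5: in=[-5,5] → [-3,5] (no change)
  #25 pop 2: in=[-5,5] → [-5,4] (no change)
  #26 pop 0: in=[-5,5] → [-5,5] (no change)

Fixpoint:
  val[0] = [-5,5]
  val[1] = [-5,3]
  val[2] = [-5,4]
  val[3] = [-5,5]
  val[4] = [-5,3]
  val[5] = [-3,5]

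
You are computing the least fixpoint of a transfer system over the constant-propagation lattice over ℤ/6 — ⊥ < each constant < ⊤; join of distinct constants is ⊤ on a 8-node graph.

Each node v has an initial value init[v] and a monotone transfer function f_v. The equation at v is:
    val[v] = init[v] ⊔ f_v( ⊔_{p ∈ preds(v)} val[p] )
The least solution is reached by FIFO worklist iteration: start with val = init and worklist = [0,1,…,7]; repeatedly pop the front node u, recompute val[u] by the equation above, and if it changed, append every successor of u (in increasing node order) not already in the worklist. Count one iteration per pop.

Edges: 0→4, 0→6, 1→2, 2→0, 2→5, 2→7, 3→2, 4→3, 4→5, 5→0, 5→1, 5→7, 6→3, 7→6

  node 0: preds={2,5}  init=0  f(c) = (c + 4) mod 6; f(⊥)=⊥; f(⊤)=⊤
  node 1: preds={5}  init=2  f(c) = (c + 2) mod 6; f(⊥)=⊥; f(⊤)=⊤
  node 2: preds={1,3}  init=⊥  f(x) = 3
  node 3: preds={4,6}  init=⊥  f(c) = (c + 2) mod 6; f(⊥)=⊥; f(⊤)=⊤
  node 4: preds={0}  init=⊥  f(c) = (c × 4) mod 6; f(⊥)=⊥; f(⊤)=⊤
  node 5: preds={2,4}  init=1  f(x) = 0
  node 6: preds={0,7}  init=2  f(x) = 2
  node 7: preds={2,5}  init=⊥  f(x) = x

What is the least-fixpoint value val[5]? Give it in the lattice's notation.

Worklist (14 pops):
  #1 pop 0: in=1 → ⊤ (was 0); enqueue []
  #2 pop 1: in=1 → ⊤ (was 2); enqueue []
  #3 pop 2: in=⊤ → 3 (was ⊥); enqueue [0]
  #4 pop 3: in=2 → 4 (was ⊥); enqueue [2]
  #5 pop 4: in=⊤ → ⊤ (was ⊥); enqueue [3]
  #6 pop 5: in=⊤ → ⊤ (was 1); enqueue [1]
  #7 pop 6: in=⊤ → 2 (no change)
  #8 pop 7: in=⊤ → ⊤ (was ⊥); enqueue [6]
  #9 pop 0: in=⊤ → ⊤ (no change)
  #10 pop 2: in=⊤ → 3 (no change)
  #11 pop 3: in=⊤ → ⊤ (was 4); enqueue [2]
  #12 pop 1: in=⊤ → ⊤ (no change)
  #13 pop 6: in=⊤ → 2 (no change)
  #14 pop 2: in=⊤ → 3 (no change)

Fixpoint:
  val[0] = ⊤
  val[1] = ⊤
  val[2] = 3
  val[3] = ⊤
  val[4] = ⊤
  val[5] = ⊤
  val[6] = 2
  val[7] = ⊤

⊤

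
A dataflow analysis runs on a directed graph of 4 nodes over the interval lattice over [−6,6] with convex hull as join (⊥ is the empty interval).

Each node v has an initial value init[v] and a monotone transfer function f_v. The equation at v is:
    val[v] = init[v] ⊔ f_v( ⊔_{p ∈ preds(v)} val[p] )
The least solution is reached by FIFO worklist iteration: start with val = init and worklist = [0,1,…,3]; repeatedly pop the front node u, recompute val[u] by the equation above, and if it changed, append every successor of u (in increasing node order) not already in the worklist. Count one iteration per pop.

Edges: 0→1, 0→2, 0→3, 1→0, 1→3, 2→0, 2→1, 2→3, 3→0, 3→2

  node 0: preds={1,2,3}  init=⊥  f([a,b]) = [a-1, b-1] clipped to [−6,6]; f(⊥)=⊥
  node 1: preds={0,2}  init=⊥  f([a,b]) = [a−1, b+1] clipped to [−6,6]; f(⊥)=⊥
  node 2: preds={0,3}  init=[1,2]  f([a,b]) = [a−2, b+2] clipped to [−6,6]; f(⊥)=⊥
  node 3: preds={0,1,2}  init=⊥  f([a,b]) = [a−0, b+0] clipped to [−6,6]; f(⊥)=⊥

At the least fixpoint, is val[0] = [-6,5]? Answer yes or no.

yes

Worklist (16 pops):
  #1 pop 0: in=[1,2] → [0,1] (was ⊥); enqueue []
  #2 pop 1: in=[0,2] → [-1,3] (was ⊥); enqueue [0]
  #3 pop 2: in=[0,1] → [-2,3] (was [1,2]); enqueue [1]
  #4 pop 3: in=[-2,3] → [-2,3] (was ⊥); enqueue [2]
  #5 pop 0: in=[-2,3] → [-3,2] (was [0,1]); enqueue [3]
  #6 pop 1: in=[-3,3] → [-4,4] (was [-1,3]); enqueue [0]
  #7 pop 2: in=[-3,3] → [-5,5] (was [-2,3]); enqueue [1]
  #8 pop 3: in=[-5,5] → [-5,5] (was [-2,3]); enqueue [2]
  #9 pop 0: in=[-5,5] → [-6,4] (was [-3,2]); enqueue [3]
  #10 pop 1: in=[-6,5] → [-6,6] (was [-4,4]); enqueue [0]
  #11 pop 2: in=[-6,5] → [-6,6] (was [-5,5]); enqueue [1]
  #12 pop 3: in=[-6,6] → [-6,6] (was [-5,5]); enqueue [2]
  #13 pop 0: in=[-6,6] → [-6,5] (was [-6,4]); enqueue [3]
  #14 pop 1: in=[-6,6] → [-6,6] (no change)
  #15 pop 2: in=[-6,6] → [-6,6] (no change)
  #16 pop 3: in=[-6,6] → [-6,6] (no change)

Fixpoint:
  val[0] = [-6,5]
  val[1] = [-6,6]
  val[2] = [-6,6]
  val[3] = [-6,6]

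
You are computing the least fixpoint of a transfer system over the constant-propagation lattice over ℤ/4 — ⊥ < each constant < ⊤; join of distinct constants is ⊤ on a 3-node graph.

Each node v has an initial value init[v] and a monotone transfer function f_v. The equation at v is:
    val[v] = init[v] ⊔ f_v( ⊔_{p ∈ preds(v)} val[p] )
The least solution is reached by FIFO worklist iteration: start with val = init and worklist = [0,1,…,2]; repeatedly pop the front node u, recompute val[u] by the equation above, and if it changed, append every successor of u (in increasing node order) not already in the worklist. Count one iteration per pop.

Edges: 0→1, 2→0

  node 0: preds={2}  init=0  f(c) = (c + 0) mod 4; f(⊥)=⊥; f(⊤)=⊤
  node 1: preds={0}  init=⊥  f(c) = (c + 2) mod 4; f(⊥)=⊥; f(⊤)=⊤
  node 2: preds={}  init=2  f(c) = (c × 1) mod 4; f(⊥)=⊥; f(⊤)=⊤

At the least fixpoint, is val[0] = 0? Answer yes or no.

no

Worklist (3 pops):
  #1 pop 0: in=2 → ⊤ (was 0); enqueue []
  #2 pop 1: in=⊤ → ⊤ (was ⊥); enqueue []
  #3 pop 2: in=⊥ → 2 (no change)

Fixpoint:
  val[0] = ⊤
  val[1] = ⊤
  val[2] = 2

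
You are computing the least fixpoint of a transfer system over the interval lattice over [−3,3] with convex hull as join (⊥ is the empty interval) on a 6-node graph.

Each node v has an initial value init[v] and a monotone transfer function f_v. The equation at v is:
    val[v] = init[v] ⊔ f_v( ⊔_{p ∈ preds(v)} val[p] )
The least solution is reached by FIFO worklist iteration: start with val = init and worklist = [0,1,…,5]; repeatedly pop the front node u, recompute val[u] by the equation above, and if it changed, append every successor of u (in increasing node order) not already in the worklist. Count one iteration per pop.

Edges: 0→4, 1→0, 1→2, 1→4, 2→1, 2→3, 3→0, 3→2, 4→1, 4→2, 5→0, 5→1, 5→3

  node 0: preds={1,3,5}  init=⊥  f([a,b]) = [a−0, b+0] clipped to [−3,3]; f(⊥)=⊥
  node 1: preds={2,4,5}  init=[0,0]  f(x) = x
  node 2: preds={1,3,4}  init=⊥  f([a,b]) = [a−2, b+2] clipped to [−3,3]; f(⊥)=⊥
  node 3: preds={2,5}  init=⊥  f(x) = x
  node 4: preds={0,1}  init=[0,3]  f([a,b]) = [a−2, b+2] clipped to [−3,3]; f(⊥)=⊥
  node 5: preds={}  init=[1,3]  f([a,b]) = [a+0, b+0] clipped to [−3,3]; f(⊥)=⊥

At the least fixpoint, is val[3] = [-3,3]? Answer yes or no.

Worklist (16 pops):
  #1 pop 0: in=[0,3] → [0,3] (was ⊥); enqueue []
  #2 pop 1: in=[0,3] → [0,3] (was [0,0]); enqueue [0]
  #3 pop 2: in=[0,3] → [-2,3] (was ⊥); enqueue [1]
  #4 pop 3: in=[-2,3] → [-2,3] (was ⊥); enqueue [2]
  #5 pop 4: in=[0,3] → [-2,3] (was [0,3]); enqueue []
  #6 pop 5: in=⊥ → [1,3] (no change)
  #7 pop 0: in=[-2,3] → [-2,3] (was [0,3]); enqueue [4]
  #8 pop 1: in=[-2,3] → [-2,3] (was [0,3]); enqueue [0]
  #9 pop 2: in=[-2,3] → [-3,3] (was [-2,3]); enqueue [1,3]
  #10 pop 4: in=[-2,3] → [-3,3] (was [-2,3]); enqueue [2]
  #11 pop 0: in=[-2,3] → [-2,3] (no change)
  #12 pop 1: in=[-3,3] → [-3,3] (was [-2,3]); enqueue [0,4]
  #13 pop 3: in=[-3,3] → [-3,3] (was [-2,3]); enqueue []
  #14 pop 2: in=[-3,3] → [-3,3] (no change)
  #15 pop 0: in=[-3,3] → [-3,3] (was [-2,3]); enqueue []
  #16 pop 4: in=[-3,3] → [-3,3] (no change)

Fixpoint:
  val[0] = [-3,3]
  val[1] = [-3,3]
  val[2] = [-3,3]
  val[3] = [-3,3]
  val[4] = [-3,3]
  val[5] = [1,3]

yes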